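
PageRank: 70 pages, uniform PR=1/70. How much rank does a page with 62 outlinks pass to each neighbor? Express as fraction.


Initial PR = 1/70 = 1/70
Outlinks = 62
Contribution per link = PR / outlinks
= 1/70 / 62
= 1/4340

1/4340


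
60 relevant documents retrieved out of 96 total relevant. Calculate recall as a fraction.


Recall = retrieved_relevant / total_relevant
= 60 / 96
= 60 / (60 + 36)
= 5/8

5/8


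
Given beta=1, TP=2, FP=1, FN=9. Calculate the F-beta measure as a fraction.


P = TP/(TP+FP) = 2/3 = 2/3
R = TP/(TP+FN) = 2/11 = 2/11
beta^2 = 1^2 = 1
(1 + beta^2) = 2
Numerator = (1+beta^2)*P*R = 8/33
Denominator = beta^2*P + R = 2/3 + 2/11 = 28/33
F_beta = 2/7

2/7


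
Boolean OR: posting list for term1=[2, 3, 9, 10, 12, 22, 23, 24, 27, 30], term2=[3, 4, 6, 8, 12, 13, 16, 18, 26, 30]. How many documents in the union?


Boolean OR: find union of posting lists
term1 docs: [2, 3, 9, 10, 12, 22, 23, 24, 27, 30]
term2 docs: [3, 4, 6, 8, 12, 13, 16, 18, 26, 30]
Union: [2, 3, 4, 6, 8, 9, 10, 12, 13, 16, 18, 22, 23, 24, 26, 27, 30]
|union| = 17

17


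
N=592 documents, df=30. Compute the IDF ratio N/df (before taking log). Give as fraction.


IDF ratio = N / df
= 592 / 30
= 296/15

296/15


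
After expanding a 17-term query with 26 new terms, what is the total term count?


Original terms: 17
Expansion terms: 26
Total = 17 + 26 = 43

43


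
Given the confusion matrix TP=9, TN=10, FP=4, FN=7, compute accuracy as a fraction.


Accuracy = (TP + TN) / (TP + TN + FP + FN)
TP + TN = 9 + 10 = 19
Total = 9 + 10 + 4 + 7 = 30
Accuracy = 19 / 30 = 19/30

19/30


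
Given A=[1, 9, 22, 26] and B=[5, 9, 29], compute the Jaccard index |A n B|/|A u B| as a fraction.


A intersect B = [9]
|A intersect B| = 1
A union B = [1, 5, 9, 22, 26, 29]
|A union B| = 6
Jaccard = 1/6 = 1/6

1/6


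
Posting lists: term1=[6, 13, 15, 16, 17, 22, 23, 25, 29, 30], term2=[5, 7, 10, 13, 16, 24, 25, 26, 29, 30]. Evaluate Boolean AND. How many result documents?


Boolean AND: find intersection of posting lists
term1 docs: [6, 13, 15, 16, 17, 22, 23, 25, 29, 30]
term2 docs: [5, 7, 10, 13, 16, 24, 25, 26, 29, 30]
Intersection: [13, 16, 25, 29, 30]
|intersection| = 5

5


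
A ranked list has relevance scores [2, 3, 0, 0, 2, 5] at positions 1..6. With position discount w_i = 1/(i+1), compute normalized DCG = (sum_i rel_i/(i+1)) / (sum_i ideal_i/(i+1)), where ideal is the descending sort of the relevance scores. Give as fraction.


Position discount weights w_i = 1/(i+1) for i=1..6:
Weights = [1/2, 1/3, 1/4, 1/5, 1/6, 1/7]
Actual relevance: [2, 3, 0, 0, 2, 5]
DCG = 2/2 + 3/3 + 0/4 + 0/5 + 2/6 + 5/7 = 64/21
Ideal relevance (sorted desc): [5, 3, 2, 2, 0, 0]
Ideal DCG = 5/2 + 3/3 + 2/4 + 2/5 + 0/6 + 0/7 = 22/5
nDCG = DCG / ideal_DCG = 64/21 / 22/5 = 160/231

160/231


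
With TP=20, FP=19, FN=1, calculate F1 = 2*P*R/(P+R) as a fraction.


F1 = 2 * P * R / (P + R)
P = TP/(TP+FP) = 20/39 = 20/39
R = TP/(TP+FN) = 20/21 = 20/21
2 * P * R = 2 * 20/39 * 20/21 = 800/819
P + R = 20/39 + 20/21 = 400/273
F1 = 800/819 / 400/273 = 2/3

2/3


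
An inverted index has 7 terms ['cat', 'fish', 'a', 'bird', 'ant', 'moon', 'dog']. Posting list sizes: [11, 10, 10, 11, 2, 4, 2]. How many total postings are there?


Summing posting list sizes:
'cat': 11 postings
'fish': 10 postings
'a': 10 postings
'bird': 11 postings
'ant': 2 postings
'moon': 4 postings
'dog': 2 postings
Total = 11 + 10 + 10 + 11 + 2 + 4 + 2 = 50

50


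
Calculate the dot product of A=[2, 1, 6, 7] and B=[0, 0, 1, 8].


Dot product = sum of element-wise products
A[0]*B[0] = 2*0 = 0
A[1]*B[1] = 1*0 = 0
A[2]*B[2] = 6*1 = 6
A[3]*B[3] = 7*8 = 56
Sum = 0 + 0 + 6 + 56 = 62

62


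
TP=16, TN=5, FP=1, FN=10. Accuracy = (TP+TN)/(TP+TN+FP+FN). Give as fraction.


Accuracy = (TP + TN) / (TP + TN + FP + FN)
TP + TN = 16 + 5 = 21
Total = 16 + 5 + 1 + 10 = 32
Accuracy = 21 / 32 = 21/32

21/32


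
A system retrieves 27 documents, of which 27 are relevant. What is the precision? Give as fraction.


Precision = relevant_retrieved / total_retrieved
= 27 / 27
= 27 / (27 + 0)
= 1

1


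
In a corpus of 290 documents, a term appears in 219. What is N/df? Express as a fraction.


IDF ratio = N / df
= 290 / 219
= 290/219

290/219


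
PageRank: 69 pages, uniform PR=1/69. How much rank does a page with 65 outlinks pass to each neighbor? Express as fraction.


Initial PR = 1/69 = 1/69
Outlinks = 65
Contribution per link = PR / outlinks
= 1/69 / 65
= 1/4485

1/4485


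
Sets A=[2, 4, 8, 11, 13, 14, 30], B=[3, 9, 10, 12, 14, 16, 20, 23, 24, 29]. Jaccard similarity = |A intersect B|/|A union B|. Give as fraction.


A intersect B = [14]
|A intersect B| = 1
A union B = [2, 3, 4, 8, 9, 10, 11, 12, 13, 14, 16, 20, 23, 24, 29, 30]
|A union B| = 16
Jaccard = 1/16 = 1/16

1/16


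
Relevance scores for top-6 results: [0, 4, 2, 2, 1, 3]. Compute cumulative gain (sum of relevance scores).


Cumulative Gain = sum of relevance scores
Position 1: rel=0, running sum=0
Position 2: rel=4, running sum=4
Position 3: rel=2, running sum=6
Position 4: rel=2, running sum=8
Position 5: rel=1, running sum=9
Position 6: rel=3, running sum=12
CG = 12

12


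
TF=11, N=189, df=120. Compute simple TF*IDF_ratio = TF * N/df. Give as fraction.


TF * (N/df)
= 11 * (189/120)
= 11 * 63/40
= 693/40

693/40


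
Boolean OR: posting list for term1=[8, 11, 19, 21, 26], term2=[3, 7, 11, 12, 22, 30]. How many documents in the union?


Boolean OR: find union of posting lists
term1 docs: [8, 11, 19, 21, 26]
term2 docs: [3, 7, 11, 12, 22, 30]
Union: [3, 7, 8, 11, 12, 19, 21, 22, 26, 30]
|union| = 10

10


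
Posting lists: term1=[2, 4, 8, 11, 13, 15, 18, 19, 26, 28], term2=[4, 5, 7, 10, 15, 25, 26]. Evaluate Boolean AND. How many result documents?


Boolean AND: find intersection of posting lists
term1 docs: [2, 4, 8, 11, 13, 15, 18, 19, 26, 28]
term2 docs: [4, 5, 7, 10, 15, 25, 26]
Intersection: [4, 15, 26]
|intersection| = 3

3


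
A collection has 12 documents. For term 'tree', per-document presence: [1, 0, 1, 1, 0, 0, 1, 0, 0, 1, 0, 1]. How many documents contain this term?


Checking each document for 'tree':
Doc 1: present
Doc 2: absent
Doc 3: present
Doc 4: present
Doc 5: absent
Doc 6: absent
Doc 7: present
Doc 8: absent
Doc 9: absent
Doc 10: present
Doc 11: absent
Doc 12: present
df = sum of presences = 1 + 0 + 1 + 1 + 0 + 0 + 1 + 0 + 0 + 1 + 0 + 1 = 6

6


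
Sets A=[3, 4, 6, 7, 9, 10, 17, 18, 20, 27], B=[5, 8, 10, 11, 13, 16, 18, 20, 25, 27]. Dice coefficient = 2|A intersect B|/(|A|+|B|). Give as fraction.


A intersect B = [10, 18, 20, 27]
|A intersect B| = 4
|A| = 10, |B| = 10
Dice = 2*4 / (10+10)
= 8 / 20 = 2/5

2/5


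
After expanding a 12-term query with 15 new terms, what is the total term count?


Original terms: 12
Expansion terms: 15
Total = 12 + 15 = 27

27


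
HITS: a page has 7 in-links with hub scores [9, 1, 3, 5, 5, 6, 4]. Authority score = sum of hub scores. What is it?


Authority = sum of hub scores of in-linkers
In-link 1: hub score = 9
In-link 2: hub score = 1
In-link 3: hub score = 3
In-link 4: hub score = 5
In-link 5: hub score = 5
In-link 6: hub score = 6
In-link 7: hub score = 4
Authority = 9 + 1 + 3 + 5 + 5 + 6 + 4 = 33

33


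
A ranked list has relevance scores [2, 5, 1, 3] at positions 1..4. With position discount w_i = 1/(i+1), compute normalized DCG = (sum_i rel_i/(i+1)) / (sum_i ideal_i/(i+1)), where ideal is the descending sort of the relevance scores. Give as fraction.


Position discount weights w_i = 1/(i+1) for i=1..4:
Weights = [1/2, 1/3, 1/4, 1/5]
Actual relevance: [2, 5, 1, 3]
DCG = 2/2 + 5/3 + 1/4 + 3/5 = 211/60
Ideal relevance (sorted desc): [5, 3, 2, 1]
Ideal DCG = 5/2 + 3/3 + 2/4 + 1/5 = 21/5
nDCG = DCG / ideal_DCG = 211/60 / 21/5 = 211/252

211/252


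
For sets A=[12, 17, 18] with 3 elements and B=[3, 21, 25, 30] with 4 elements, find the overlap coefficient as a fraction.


A intersect B = []
|A intersect B| = 0
min(|A|, |B|) = min(3, 4) = 3
Overlap = 0 / 3 = 0

0


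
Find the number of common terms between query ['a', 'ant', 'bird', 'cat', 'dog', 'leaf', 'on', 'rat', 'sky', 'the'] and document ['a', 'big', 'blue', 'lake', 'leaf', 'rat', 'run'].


Query terms: ['a', 'ant', 'bird', 'cat', 'dog', 'leaf', 'on', 'rat', 'sky', 'the']
Document terms: ['a', 'big', 'blue', 'lake', 'leaf', 'rat', 'run']
Common terms: ['a', 'leaf', 'rat']
Overlap count = 3

3


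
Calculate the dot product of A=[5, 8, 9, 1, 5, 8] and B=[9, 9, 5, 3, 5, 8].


Dot product = sum of element-wise products
A[0]*B[0] = 5*9 = 45
A[1]*B[1] = 8*9 = 72
A[2]*B[2] = 9*5 = 45
A[3]*B[3] = 1*3 = 3
A[4]*B[4] = 5*5 = 25
A[5]*B[5] = 8*8 = 64
Sum = 45 + 72 + 45 + 3 + 25 + 64 = 254

254


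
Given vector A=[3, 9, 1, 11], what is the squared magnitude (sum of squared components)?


|A|^2 = sum of squared components
A[0]^2 = 3^2 = 9
A[1]^2 = 9^2 = 81
A[2]^2 = 1^2 = 1
A[3]^2 = 11^2 = 121
Sum = 9 + 81 + 1 + 121 = 212

212


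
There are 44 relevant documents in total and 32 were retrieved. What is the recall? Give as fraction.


Recall = retrieved_relevant / total_relevant
= 32 / 44
= 32 / (32 + 12)
= 8/11

8/11


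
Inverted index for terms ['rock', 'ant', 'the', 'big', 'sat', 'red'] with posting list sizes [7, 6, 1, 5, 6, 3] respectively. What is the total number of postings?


Summing posting list sizes:
'rock': 7 postings
'ant': 6 postings
'the': 1 postings
'big': 5 postings
'sat': 6 postings
'red': 3 postings
Total = 7 + 6 + 1 + 5 + 6 + 3 = 28

28


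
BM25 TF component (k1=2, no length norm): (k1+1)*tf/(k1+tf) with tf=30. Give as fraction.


BM25 TF component = (k1+1)*tf / (k1+tf)
k1 = 2, tf = 30
Numerator = (2+1)*30 = 90
Denominator = 2 + 30 = 32
= 90/32 = 45/16

45/16


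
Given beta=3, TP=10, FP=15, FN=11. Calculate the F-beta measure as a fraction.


P = TP/(TP+FP) = 10/25 = 2/5
R = TP/(TP+FN) = 10/21 = 10/21
beta^2 = 3^2 = 9
(1 + beta^2) = 10
Numerator = (1+beta^2)*P*R = 40/21
Denominator = beta^2*P + R = 18/5 + 10/21 = 428/105
F_beta = 50/107

50/107


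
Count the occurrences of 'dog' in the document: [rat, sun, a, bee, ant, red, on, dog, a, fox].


Document has 10 words
Scanning for 'dog':
Found at positions: [7]
Count = 1

1


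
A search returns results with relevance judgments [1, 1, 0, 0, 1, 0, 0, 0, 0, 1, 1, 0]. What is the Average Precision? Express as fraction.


Computing P@k for each relevant position:
Position 1: relevant, P@1 = 1/1 = 1
Position 2: relevant, P@2 = 2/2 = 1
Position 3: not relevant
Position 4: not relevant
Position 5: relevant, P@5 = 3/5 = 3/5
Position 6: not relevant
Position 7: not relevant
Position 8: not relevant
Position 9: not relevant
Position 10: relevant, P@10 = 4/10 = 2/5
Position 11: relevant, P@11 = 5/11 = 5/11
Position 12: not relevant
Sum of P@k = 1 + 1 + 3/5 + 2/5 + 5/11 = 38/11
AP = 38/11 / 5 = 38/55

38/55


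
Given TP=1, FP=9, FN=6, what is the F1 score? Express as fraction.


F1 = 2 * P * R / (P + R)
P = TP/(TP+FP) = 1/10 = 1/10
R = TP/(TP+FN) = 1/7 = 1/7
2 * P * R = 2 * 1/10 * 1/7 = 1/35
P + R = 1/10 + 1/7 = 17/70
F1 = 1/35 / 17/70 = 2/17

2/17


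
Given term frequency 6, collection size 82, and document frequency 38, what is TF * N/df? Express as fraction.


TF * (N/df)
= 6 * (82/38)
= 6 * 41/19
= 246/19

246/19


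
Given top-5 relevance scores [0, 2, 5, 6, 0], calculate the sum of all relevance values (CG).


Cumulative Gain = sum of relevance scores
Position 1: rel=0, running sum=0
Position 2: rel=2, running sum=2
Position 3: rel=5, running sum=7
Position 4: rel=6, running sum=13
Position 5: rel=0, running sum=13
CG = 13

13


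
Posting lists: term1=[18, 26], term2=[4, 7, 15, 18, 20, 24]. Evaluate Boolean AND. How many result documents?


Boolean AND: find intersection of posting lists
term1 docs: [18, 26]
term2 docs: [4, 7, 15, 18, 20, 24]
Intersection: [18]
|intersection| = 1

1


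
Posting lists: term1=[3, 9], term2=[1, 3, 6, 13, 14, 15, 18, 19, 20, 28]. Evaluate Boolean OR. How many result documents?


Boolean OR: find union of posting lists
term1 docs: [3, 9]
term2 docs: [1, 3, 6, 13, 14, 15, 18, 19, 20, 28]
Union: [1, 3, 6, 9, 13, 14, 15, 18, 19, 20, 28]
|union| = 11

11


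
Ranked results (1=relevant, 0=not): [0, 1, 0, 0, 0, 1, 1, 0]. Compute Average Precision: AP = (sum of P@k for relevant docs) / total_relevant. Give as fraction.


Computing P@k for each relevant position:
Position 1: not relevant
Position 2: relevant, P@2 = 1/2 = 1/2
Position 3: not relevant
Position 4: not relevant
Position 5: not relevant
Position 6: relevant, P@6 = 2/6 = 1/3
Position 7: relevant, P@7 = 3/7 = 3/7
Position 8: not relevant
Sum of P@k = 1/2 + 1/3 + 3/7 = 53/42
AP = 53/42 / 3 = 53/126

53/126


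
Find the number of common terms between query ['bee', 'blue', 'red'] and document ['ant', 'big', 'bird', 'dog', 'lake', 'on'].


Query terms: ['bee', 'blue', 'red']
Document terms: ['ant', 'big', 'bird', 'dog', 'lake', 'on']
Common terms: []
Overlap count = 0

0


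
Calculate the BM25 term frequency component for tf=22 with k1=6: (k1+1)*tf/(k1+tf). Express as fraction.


BM25 TF component = (k1+1)*tf / (k1+tf)
k1 = 6, tf = 22
Numerator = (6+1)*22 = 154
Denominator = 6 + 22 = 28
= 154/28 = 11/2

11/2


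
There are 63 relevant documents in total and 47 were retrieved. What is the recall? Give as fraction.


Recall = retrieved_relevant / total_relevant
= 47 / 63
= 47 / (47 + 16)
= 47/63

47/63


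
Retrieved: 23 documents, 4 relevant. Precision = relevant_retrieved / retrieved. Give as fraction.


Precision = relevant_retrieved / total_retrieved
= 4 / 23
= 4 / (4 + 19)
= 4/23

4/23


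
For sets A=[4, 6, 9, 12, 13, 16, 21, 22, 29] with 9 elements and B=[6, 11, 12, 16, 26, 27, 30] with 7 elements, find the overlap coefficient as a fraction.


A intersect B = [6, 12, 16]
|A intersect B| = 3
min(|A|, |B|) = min(9, 7) = 7
Overlap = 3 / 7 = 3/7

3/7


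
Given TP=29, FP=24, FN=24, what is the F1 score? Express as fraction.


F1 = 2 * P * R / (P + R)
P = TP/(TP+FP) = 29/53 = 29/53
R = TP/(TP+FN) = 29/53 = 29/53
2 * P * R = 2 * 29/53 * 29/53 = 1682/2809
P + R = 29/53 + 29/53 = 58/53
F1 = 1682/2809 / 58/53 = 29/53

29/53


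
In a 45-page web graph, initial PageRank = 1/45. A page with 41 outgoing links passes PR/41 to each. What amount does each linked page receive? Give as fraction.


Initial PR = 1/45 = 1/45
Outlinks = 41
Contribution per link = PR / outlinks
= 1/45 / 41
= 1/1845

1/1845


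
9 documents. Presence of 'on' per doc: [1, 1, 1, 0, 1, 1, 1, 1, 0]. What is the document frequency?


Checking each document for 'on':
Doc 1: present
Doc 2: present
Doc 3: present
Doc 4: absent
Doc 5: present
Doc 6: present
Doc 7: present
Doc 8: present
Doc 9: absent
df = sum of presences = 1 + 1 + 1 + 0 + 1 + 1 + 1 + 1 + 0 = 7

7


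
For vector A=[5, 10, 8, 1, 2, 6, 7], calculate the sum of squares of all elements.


|A|^2 = sum of squared components
A[0]^2 = 5^2 = 25
A[1]^2 = 10^2 = 100
A[2]^2 = 8^2 = 64
A[3]^2 = 1^2 = 1
A[4]^2 = 2^2 = 4
A[5]^2 = 6^2 = 36
A[6]^2 = 7^2 = 49
Sum = 25 + 100 + 64 + 1 + 4 + 36 + 49 = 279

279


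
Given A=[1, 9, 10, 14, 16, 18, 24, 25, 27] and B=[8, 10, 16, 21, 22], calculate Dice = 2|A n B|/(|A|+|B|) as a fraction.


A intersect B = [10, 16]
|A intersect B| = 2
|A| = 9, |B| = 5
Dice = 2*2 / (9+5)
= 4 / 14 = 2/7

2/7


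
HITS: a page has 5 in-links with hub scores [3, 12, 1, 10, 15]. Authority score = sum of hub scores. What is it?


Authority = sum of hub scores of in-linkers
In-link 1: hub score = 3
In-link 2: hub score = 12
In-link 3: hub score = 1
In-link 4: hub score = 10
In-link 5: hub score = 15
Authority = 3 + 12 + 1 + 10 + 15 = 41

41


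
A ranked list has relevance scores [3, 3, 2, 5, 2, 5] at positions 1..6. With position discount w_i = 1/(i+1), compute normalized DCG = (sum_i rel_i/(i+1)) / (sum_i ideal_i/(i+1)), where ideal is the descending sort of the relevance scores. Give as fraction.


Position discount weights w_i = 1/(i+1) for i=1..6:
Weights = [1/2, 1/3, 1/4, 1/5, 1/6, 1/7]
Actual relevance: [3, 3, 2, 5, 2, 5]
DCG = 3/2 + 3/3 + 2/4 + 5/5 + 2/6 + 5/7 = 106/21
Ideal relevance (sorted desc): [5, 5, 3, 3, 2, 2]
Ideal DCG = 5/2 + 5/3 + 3/4 + 3/5 + 2/6 + 2/7 = 859/140
nDCG = DCG / ideal_DCG = 106/21 / 859/140 = 2120/2577

2120/2577


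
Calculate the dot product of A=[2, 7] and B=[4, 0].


Dot product = sum of element-wise products
A[0]*B[0] = 2*4 = 8
A[1]*B[1] = 7*0 = 0
Sum = 8 + 0 = 8

8


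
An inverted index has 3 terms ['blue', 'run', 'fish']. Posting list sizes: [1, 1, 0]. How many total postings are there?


Summing posting list sizes:
'blue': 1 postings
'run': 1 postings
'fish': 0 postings
Total = 1 + 1 + 0 = 2

2


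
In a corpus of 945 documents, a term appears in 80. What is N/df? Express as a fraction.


IDF ratio = N / df
= 945 / 80
= 189/16

189/16


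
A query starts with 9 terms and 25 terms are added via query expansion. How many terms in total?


Original terms: 9
Expansion terms: 25
Total = 9 + 25 = 34

34


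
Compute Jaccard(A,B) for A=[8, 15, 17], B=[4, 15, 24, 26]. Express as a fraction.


A intersect B = [15]
|A intersect B| = 1
A union B = [4, 8, 15, 17, 24, 26]
|A union B| = 6
Jaccard = 1/6 = 1/6

1/6


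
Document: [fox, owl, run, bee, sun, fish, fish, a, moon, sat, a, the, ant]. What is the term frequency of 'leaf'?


Document has 13 words
Scanning for 'leaf':
Term not found in document
Count = 0

0


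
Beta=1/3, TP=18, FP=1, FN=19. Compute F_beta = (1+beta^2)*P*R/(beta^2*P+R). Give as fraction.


P = TP/(TP+FP) = 18/19 = 18/19
R = TP/(TP+FN) = 18/37 = 18/37
beta^2 = 1/3^2 = 1/9
(1 + beta^2) = 10/9
Numerator = (1+beta^2)*P*R = 360/703
Denominator = beta^2*P + R = 2/19 + 18/37 = 416/703
F_beta = 45/52

45/52


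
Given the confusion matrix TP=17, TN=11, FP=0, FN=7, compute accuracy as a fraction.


Accuracy = (TP + TN) / (TP + TN + FP + FN)
TP + TN = 17 + 11 = 28
Total = 17 + 11 + 0 + 7 = 35
Accuracy = 28 / 35 = 4/5

4/5


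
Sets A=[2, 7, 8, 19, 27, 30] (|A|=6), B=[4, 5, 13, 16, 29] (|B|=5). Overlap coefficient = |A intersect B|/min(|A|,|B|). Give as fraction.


A intersect B = []
|A intersect B| = 0
min(|A|, |B|) = min(6, 5) = 5
Overlap = 0 / 5 = 0

0


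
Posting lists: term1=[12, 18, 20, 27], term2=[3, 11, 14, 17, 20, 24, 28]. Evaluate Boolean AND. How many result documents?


Boolean AND: find intersection of posting lists
term1 docs: [12, 18, 20, 27]
term2 docs: [3, 11, 14, 17, 20, 24, 28]
Intersection: [20]
|intersection| = 1

1


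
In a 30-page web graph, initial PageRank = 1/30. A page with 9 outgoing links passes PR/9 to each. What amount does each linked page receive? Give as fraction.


Initial PR = 1/30 = 1/30
Outlinks = 9
Contribution per link = PR / outlinks
= 1/30 / 9
= 1/270

1/270


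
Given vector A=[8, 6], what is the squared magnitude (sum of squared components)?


|A|^2 = sum of squared components
A[0]^2 = 8^2 = 64
A[1]^2 = 6^2 = 36
Sum = 64 + 36 = 100

100


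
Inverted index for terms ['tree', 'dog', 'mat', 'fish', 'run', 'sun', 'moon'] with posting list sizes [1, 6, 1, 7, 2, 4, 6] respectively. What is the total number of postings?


Summing posting list sizes:
'tree': 1 postings
'dog': 6 postings
'mat': 1 postings
'fish': 7 postings
'run': 2 postings
'sun': 4 postings
'moon': 6 postings
Total = 1 + 6 + 1 + 7 + 2 + 4 + 6 = 27

27


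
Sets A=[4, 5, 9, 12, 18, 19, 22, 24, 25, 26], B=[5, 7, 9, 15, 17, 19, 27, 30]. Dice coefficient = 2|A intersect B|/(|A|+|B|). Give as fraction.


A intersect B = [5, 9, 19]
|A intersect B| = 3
|A| = 10, |B| = 8
Dice = 2*3 / (10+8)
= 6 / 18 = 1/3

1/3


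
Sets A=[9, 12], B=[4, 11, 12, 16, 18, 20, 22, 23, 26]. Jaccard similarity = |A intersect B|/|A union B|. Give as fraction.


A intersect B = [12]
|A intersect B| = 1
A union B = [4, 9, 11, 12, 16, 18, 20, 22, 23, 26]
|A union B| = 10
Jaccard = 1/10 = 1/10

1/10


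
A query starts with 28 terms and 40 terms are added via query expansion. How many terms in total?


Original terms: 28
Expansion terms: 40
Total = 28 + 40 = 68

68


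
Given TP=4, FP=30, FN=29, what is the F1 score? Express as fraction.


F1 = 2 * P * R / (P + R)
P = TP/(TP+FP) = 4/34 = 2/17
R = TP/(TP+FN) = 4/33 = 4/33
2 * P * R = 2 * 2/17 * 4/33 = 16/561
P + R = 2/17 + 4/33 = 134/561
F1 = 16/561 / 134/561 = 8/67

8/67


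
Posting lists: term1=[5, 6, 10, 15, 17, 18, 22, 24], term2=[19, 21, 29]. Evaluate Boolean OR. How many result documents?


Boolean OR: find union of posting lists
term1 docs: [5, 6, 10, 15, 17, 18, 22, 24]
term2 docs: [19, 21, 29]
Union: [5, 6, 10, 15, 17, 18, 19, 21, 22, 24, 29]
|union| = 11

11


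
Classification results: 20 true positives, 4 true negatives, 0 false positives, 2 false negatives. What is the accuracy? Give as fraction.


Accuracy = (TP + TN) / (TP + TN + FP + FN)
TP + TN = 20 + 4 = 24
Total = 20 + 4 + 0 + 2 = 26
Accuracy = 24 / 26 = 12/13

12/13


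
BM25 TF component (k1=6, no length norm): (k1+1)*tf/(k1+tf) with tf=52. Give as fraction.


BM25 TF component = (k1+1)*tf / (k1+tf)
k1 = 6, tf = 52
Numerator = (6+1)*52 = 364
Denominator = 6 + 52 = 58
= 364/58 = 182/29

182/29


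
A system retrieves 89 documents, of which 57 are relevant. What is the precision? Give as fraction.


Precision = relevant_retrieved / total_retrieved
= 57 / 89
= 57 / (57 + 32)
= 57/89

57/89


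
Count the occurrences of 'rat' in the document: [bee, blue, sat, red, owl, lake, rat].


Document has 7 words
Scanning for 'rat':
Found at positions: [6]
Count = 1

1


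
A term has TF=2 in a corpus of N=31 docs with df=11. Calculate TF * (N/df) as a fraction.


TF * (N/df)
= 2 * (31/11)
= 2 * 31/11
= 62/11

62/11


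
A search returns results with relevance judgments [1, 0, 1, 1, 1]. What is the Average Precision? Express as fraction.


Computing P@k for each relevant position:
Position 1: relevant, P@1 = 1/1 = 1
Position 2: not relevant
Position 3: relevant, P@3 = 2/3 = 2/3
Position 4: relevant, P@4 = 3/4 = 3/4
Position 5: relevant, P@5 = 4/5 = 4/5
Sum of P@k = 1 + 2/3 + 3/4 + 4/5 = 193/60
AP = 193/60 / 4 = 193/240

193/240


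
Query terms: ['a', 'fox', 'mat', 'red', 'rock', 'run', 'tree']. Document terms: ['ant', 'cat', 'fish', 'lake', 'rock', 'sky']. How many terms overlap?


Query terms: ['a', 'fox', 'mat', 'red', 'rock', 'run', 'tree']
Document terms: ['ant', 'cat', 'fish', 'lake', 'rock', 'sky']
Common terms: ['rock']
Overlap count = 1

1


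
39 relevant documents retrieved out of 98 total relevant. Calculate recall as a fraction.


Recall = retrieved_relevant / total_relevant
= 39 / 98
= 39 / (39 + 59)
= 39/98

39/98


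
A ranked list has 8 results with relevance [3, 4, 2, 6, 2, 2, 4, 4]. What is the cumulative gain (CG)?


Cumulative Gain = sum of relevance scores
Position 1: rel=3, running sum=3
Position 2: rel=4, running sum=7
Position 3: rel=2, running sum=9
Position 4: rel=6, running sum=15
Position 5: rel=2, running sum=17
Position 6: rel=2, running sum=19
Position 7: rel=4, running sum=23
Position 8: rel=4, running sum=27
CG = 27

27


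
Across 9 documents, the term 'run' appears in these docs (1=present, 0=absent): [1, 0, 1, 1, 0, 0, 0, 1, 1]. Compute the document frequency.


Checking each document for 'run':
Doc 1: present
Doc 2: absent
Doc 3: present
Doc 4: present
Doc 5: absent
Doc 6: absent
Doc 7: absent
Doc 8: present
Doc 9: present
df = sum of presences = 1 + 0 + 1 + 1 + 0 + 0 + 0 + 1 + 1 = 5

5


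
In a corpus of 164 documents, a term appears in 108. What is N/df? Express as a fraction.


IDF ratio = N / df
= 164 / 108
= 41/27

41/27


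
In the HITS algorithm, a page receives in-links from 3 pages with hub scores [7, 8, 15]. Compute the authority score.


Authority = sum of hub scores of in-linkers
In-link 1: hub score = 7
In-link 2: hub score = 8
In-link 3: hub score = 15
Authority = 7 + 8 + 15 = 30

30


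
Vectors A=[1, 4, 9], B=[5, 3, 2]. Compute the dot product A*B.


Dot product = sum of element-wise products
A[0]*B[0] = 1*5 = 5
A[1]*B[1] = 4*3 = 12
A[2]*B[2] = 9*2 = 18
Sum = 5 + 12 + 18 = 35

35


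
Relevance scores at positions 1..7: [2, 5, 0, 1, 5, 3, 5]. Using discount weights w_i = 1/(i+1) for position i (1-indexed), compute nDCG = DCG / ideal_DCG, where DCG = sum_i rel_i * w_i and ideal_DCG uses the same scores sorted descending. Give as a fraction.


Position discount weights w_i = 1/(i+1) for i=1..7:
Weights = [1/2, 1/3, 1/4, 1/5, 1/6, 1/7, 1/8]
Actual relevance: [2, 5, 0, 1, 5, 3, 5]
DCG = 2/2 + 5/3 + 0/4 + 1/5 + 5/6 + 3/7 + 5/8 = 1331/280
Ideal relevance (sorted desc): [5, 5, 5, 3, 2, 1, 0]
Ideal DCG = 5/2 + 5/3 + 5/4 + 3/5 + 2/6 + 1/7 + 0/8 = 909/140
nDCG = DCG / ideal_DCG = 1331/280 / 909/140 = 1331/1818

1331/1818


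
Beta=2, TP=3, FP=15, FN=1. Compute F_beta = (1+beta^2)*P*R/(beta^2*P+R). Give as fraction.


P = TP/(TP+FP) = 3/18 = 1/6
R = TP/(TP+FN) = 3/4 = 3/4
beta^2 = 2^2 = 4
(1 + beta^2) = 5
Numerator = (1+beta^2)*P*R = 5/8
Denominator = beta^2*P + R = 2/3 + 3/4 = 17/12
F_beta = 15/34

15/34


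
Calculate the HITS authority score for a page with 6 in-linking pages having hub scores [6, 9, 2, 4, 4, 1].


Authority = sum of hub scores of in-linkers
In-link 1: hub score = 6
In-link 2: hub score = 9
In-link 3: hub score = 2
In-link 4: hub score = 4
In-link 5: hub score = 4
In-link 6: hub score = 1
Authority = 6 + 9 + 2 + 4 + 4 + 1 = 26

26


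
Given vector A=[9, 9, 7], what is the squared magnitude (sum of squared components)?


|A|^2 = sum of squared components
A[0]^2 = 9^2 = 81
A[1]^2 = 9^2 = 81
A[2]^2 = 7^2 = 49
Sum = 81 + 81 + 49 = 211

211


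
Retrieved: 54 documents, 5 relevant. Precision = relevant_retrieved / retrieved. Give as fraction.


Precision = relevant_retrieved / total_retrieved
= 5 / 54
= 5 / (5 + 49)
= 5/54

5/54


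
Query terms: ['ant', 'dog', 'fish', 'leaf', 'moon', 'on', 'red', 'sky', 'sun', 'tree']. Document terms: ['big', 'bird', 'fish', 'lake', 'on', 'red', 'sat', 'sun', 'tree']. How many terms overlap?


Query terms: ['ant', 'dog', 'fish', 'leaf', 'moon', 'on', 'red', 'sky', 'sun', 'tree']
Document terms: ['big', 'bird', 'fish', 'lake', 'on', 'red', 'sat', 'sun', 'tree']
Common terms: ['fish', 'on', 'red', 'sun', 'tree']
Overlap count = 5

5


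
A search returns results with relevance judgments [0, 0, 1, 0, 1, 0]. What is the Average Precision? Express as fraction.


Computing P@k for each relevant position:
Position 1: not relevant
Position 2: not relevant
Position 3: relevant, P@3 = 1/3 = 1/3
Position 4: not relevant
Position 5: relevant, P@5 = 2/5 = 2/5
Position 6: not relevant
Sum of P@k = 1/3 + 2/5 = 11/15
AP = 11/15 / 2 = 11/30

11/30


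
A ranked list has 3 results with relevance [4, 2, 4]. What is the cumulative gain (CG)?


Cumulative Gain = sum of relevance scores
Position 1: rel=4, running sum=4
Position 2: rel=2, running sum=6
Position 3: rel=4, running sum=10
CG = 10

10


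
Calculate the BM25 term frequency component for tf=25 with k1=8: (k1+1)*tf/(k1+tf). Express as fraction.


BM25 TF component = (k1+1)*tf / (k1+tf)
k1 = 8, tf = 25
Numerator = (8+1)*25 = 225
Denominator = 8 + 25 = 33
= 225/33 = 75/11

75/11


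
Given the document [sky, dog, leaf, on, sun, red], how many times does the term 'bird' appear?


Document has 6 words
Scanning for 'bird':
Term not found in document
Count = 0

0


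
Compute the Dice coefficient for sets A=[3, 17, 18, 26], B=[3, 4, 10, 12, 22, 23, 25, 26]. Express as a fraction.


A intersect B = [3, 26]
|A intersect B| = 2
|A| = 4, |B| = 8
Dice = 2*2 / (4+8)
= 4 / 12 = 1/3

1/3


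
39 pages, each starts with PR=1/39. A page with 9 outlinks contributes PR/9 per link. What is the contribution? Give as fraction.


Initial PR = 1/39 = 1/39
Outlinks = 9
Contribution per link = PR / outlinks
= 1/39 / 9
= 1/351

1/351


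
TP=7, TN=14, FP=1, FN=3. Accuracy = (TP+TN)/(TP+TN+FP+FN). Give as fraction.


Accuracy = (TP + TN) / (TP + TN + FP + FN)
TP + TN = 7 + 14 = 21
Total = 7 + 14 + 1 + 3 = 25
Accuracy = 21 / 25 = 21/25

21/25


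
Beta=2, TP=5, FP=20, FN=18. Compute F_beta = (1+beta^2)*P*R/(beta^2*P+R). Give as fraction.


P = TP/(TP+FP) = 5/25 = 1/5
R = TP/(TP+FN) = 5/23 = 5/23
beta^2 = 2^2 = 4
(1 + beta^2) = 5
Numerator = (1+beta^2)*P*R = 5/23
Denominator = beta^2*P + R = 4/5 + 5/23 = 117/115
F_beta = 25/117

25/117


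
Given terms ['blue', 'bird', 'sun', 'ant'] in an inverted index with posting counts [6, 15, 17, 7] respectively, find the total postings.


Summing posting list sizes:
'blue': 6 postings
'bird': 15 postings
'sun': 17 postings
'ant': 7 postings
Total = 6 + 15 + 17 + 7 = 45

45


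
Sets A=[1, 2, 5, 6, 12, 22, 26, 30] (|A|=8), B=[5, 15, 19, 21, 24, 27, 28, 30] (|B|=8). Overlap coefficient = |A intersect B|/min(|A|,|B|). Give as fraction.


A intersect B = [5, 30]
|A intersect B| = 2
min(|A|, |B|) = min(8, 8) = 8
Overlap = 2 / 8 = 1/4

1/4


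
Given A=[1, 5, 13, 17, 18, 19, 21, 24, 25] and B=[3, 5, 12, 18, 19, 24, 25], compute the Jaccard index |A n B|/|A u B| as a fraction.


A intersect B = [5, 18, 19, 24, 25]
|A intersect B| = 5
A union B = [1, 3, 5, 12, 13, 17, 18, 19, 21, 24, 25]
|A union B| = 11
Jaccard = 5/11 = 5/11

5/11


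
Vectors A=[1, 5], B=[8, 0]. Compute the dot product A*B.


Dot product = sum of element-wise products
A[0]*B[0] = 1*8 = 8
A[1]*B[1] = 5*0 = 0
Sum = 8 + 0 = 8

8


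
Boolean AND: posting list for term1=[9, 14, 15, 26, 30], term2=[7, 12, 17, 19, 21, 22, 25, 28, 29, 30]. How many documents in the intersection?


Boolean AND: find intersection of posting lists
term1 docs: [9, 14, 15, 26, 30]
term2 docs: [7, 12, 17, 19, 21, 22, 25, 28, 29, 30]
Intersection: [30]
|intersection| = 1

1


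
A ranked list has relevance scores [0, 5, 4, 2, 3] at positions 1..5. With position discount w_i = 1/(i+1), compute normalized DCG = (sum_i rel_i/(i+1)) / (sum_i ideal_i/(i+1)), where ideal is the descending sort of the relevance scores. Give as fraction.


Position discount weights w_i = 1/(i+1) for i=1..5:
Weights = [1/2, 1/3, 1/4, 1/5, 1/6]
Actual relevance: [0, 5, 4, 2, 3]
DCG = 0/2 + 5/3 + 4/4 + 2/5 + 3/6 = 107/30
Ideal relevance (sorted desc): [5, 4, 3, 2, 0]
Ideal DCG = 5/2 + 4/3 + 3/4 + 2/5 + 0/6 = 299/60
nDCG = DCG / ideal_DCG = 107/30 / 299/60 = 214/299

214/299


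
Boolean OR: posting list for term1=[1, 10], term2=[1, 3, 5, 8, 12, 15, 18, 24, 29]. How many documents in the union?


Boolean OR: find union of posting lists
term1 docs: [1, 10]
term2 docs: [1, 3, 5, 8, 12, 15, 18, 24, 29]
Union: [1, 3, 5, 8, 10, 12, 15, 18, 24, 29]
|union| = 10

10


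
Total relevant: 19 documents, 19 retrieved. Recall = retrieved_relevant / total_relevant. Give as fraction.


Recall = retrieved_relevant / total_relevant
= 19 / 19
= 19 / (19 + 0)
= 1

1


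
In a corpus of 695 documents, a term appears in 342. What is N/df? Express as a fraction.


IDF ratio = N / df
= 695 / 342
= 695/342

695/342


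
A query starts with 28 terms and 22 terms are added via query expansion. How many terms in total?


Original terms: 28
Expansion terms: 22
Total = 28 + 22 = 50

50


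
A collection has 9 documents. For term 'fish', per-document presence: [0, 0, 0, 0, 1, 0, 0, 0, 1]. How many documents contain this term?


Checking each document for 'fish':
Doc 1: absent
Doc 2: absent
Doc 3: absent
Doc 4: absent
Doc 5: present
Doc 6: absent
Doc 7: absent
Doc 8: absent
Doc 9: present
df = sum of presences = 0 + 0 + 0 + 0 + 1 + 0 + 0 + 0 + 1 = 2

2


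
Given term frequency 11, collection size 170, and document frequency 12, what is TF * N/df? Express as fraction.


TF * (N/df)
= 11 * (170/12)
= 11 * 85/6
= 935/6

935/6


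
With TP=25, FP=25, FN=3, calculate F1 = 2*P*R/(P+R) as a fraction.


F1 = 2 * P * R / (P + R)
P = TP/(TP+FP) = 25/50 = 1/2
R = TP/(TP+FN) = 25/28 = 25/28
2 * P * R = 2 * 1/2 * 25/28 = 25/28
P + R = 1/2 + 25/28 = 39/28
F1 = 25/28 / 39/28 = 25/39

25/39


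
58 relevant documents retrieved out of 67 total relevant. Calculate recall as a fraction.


Recall = retrieved_relevant / total_relevant
= 58 / 67
= 58 / (58 + 9)
= 58/67

58/67


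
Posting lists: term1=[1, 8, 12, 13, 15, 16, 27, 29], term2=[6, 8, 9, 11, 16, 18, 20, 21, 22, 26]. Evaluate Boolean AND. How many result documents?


Boolean AND: find intersection of posting lists
term1 docs: [1, 8, 12, 13, 15, 16, 27, 29]
term2 docs: [6, 8, 9, 11, 16, 18, 20, 21, 22, 26]
Intersection: [8, 16]
|intersection| = 2

2


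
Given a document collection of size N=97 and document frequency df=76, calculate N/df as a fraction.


IDF ratio = N / df
= 97 / 76
= 97/76

97/76


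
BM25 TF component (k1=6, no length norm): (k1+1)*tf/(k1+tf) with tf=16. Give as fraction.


BM25 TF component = (k1+1)*tf / (k1+tf)
k1 = 6, tf = 16
Numerator = (6+1)*16 = 112
Denominator = 6 + 16 = 22
= 112/22 = 56/11

56/11


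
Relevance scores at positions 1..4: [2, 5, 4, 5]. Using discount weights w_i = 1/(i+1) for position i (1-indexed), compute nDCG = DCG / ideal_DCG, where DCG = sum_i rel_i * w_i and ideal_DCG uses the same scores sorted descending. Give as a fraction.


Position discount weights w_i = 1/(i+1) for i=1..4:
Weights = [1/2, 1/3, 1/4, 1/5]
Actual relevance: [2, 5, 4, 5]
DCG = 2/2 + 5/3 + 4/4 + 5/5 = 14/3
Ideal relevance (sorted desc): [5, 5, 4, 2]
Ideal DCG = 5/2 + 5/3 + 4/4 + 2/5 = 167/30
nDCG = DCG / ideal_DCG = 14/3 / 167/30 = 140/167

140/167


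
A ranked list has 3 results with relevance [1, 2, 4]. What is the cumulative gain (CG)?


Cumulative Gain = sum of relevance scores
Position 1: rel=1, running sum=1
Position 2: rel=2, running sum=3
Position 3: rel=4, running sum=7
CG = 7

7


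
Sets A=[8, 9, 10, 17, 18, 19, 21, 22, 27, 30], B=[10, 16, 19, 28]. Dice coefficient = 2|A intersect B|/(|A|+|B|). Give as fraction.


A intersect B = [10, 19]
|A intersect B| = 2
|A| = 10, |B| = 4
Dice = 2*2 / (10+4)
= 4 / 14 = 2/7

2/7


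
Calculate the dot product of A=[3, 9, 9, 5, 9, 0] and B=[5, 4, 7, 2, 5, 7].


Dot product = sum of element-wise products
A[0]*B[0] = 3*5 = 15
A[1]*B[1] = 9*4 = 36
A[2]*B[2] = 9*7 = 63
A[3]*B[3] = 5*2 = 10
A[4]*B[4] = 9*5 = 45
A[5]*B[5] = 0*7 = 0
Sum = 15 + 36 + 63 + 10 + 45 + 0 = 169

169


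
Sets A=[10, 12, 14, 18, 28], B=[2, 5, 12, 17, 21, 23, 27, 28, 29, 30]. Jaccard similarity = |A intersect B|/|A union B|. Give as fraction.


A intersect B = [12, 28]
|A intersect B| = 2
A union B = [2, 5, 10, 12, 14, 17, 18, 21, 23, 27, 28, 29, 30]
|A union B| = 13
Jaccard = 2/13 = 2/13

2/13


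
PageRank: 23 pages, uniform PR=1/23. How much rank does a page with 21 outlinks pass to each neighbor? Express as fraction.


Initial PR = 1/23 = 1/23
Outlinks = 21
Contribution per link = PR / outlinks
= 1/23 / 21
= 1/483

1/483


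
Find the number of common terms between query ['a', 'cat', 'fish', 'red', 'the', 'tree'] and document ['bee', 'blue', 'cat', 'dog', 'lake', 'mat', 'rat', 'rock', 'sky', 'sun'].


Query terms: ['a', 'cat', 'fish', 'red', 'the', 'tree']
Document terms: ['bee', 'blue', 'cat', 'dog', 'lake', 'mat', 'rat', 'rock', 'sky', 'sun']
Common terms: ['cat']
Overlap count = 1

1


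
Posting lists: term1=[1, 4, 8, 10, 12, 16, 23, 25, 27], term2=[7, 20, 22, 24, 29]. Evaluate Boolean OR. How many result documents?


Boolean OR: find union of posting lists
term1 docs: [1, 4, 8, 10, 12, 16, 23, 25, 27]
term2 docs: [7, 20, 22, 24, 29]
Union: [1, 4, 7, 8, 10, 12, 16, 20, 22, 23, 24, 25, 27, 29]
|union| = 14

14


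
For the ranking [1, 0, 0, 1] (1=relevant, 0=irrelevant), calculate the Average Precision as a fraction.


Computing P@k for each relevant position:
Position 1: relevant, P@1 = 1/1 = 1
Position 2: not relevant
Position 3: not relevant
Position 4: relevant, P@4 = 2/4 = 1/2
Sum of P@k = 1 + 1/2 = 3/2
AP = 3/2 / 2 = 3/4

3/4


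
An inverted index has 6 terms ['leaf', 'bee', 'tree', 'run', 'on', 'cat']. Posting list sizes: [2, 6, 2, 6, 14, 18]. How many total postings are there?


Summing posting list sizes:
'leaf': 2 postings
'bee': 6 postings
'tree': 2 postings
'run': 6 postings
'on': 14 postings
'cat': 18 postings
Total = 2 + 6 + 2 + 6 + 14 + 18 = 48

48


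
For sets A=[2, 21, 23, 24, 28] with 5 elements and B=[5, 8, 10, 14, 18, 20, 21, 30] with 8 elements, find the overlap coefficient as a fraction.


A intersect B = [21]
|A intersect B| = 1
min(|A|, |B|) = min(5, 8) = 5
Overlap = 1 / 5 = 1/5

1/5


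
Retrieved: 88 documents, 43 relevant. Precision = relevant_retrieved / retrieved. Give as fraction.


Precision = relevant_retrieved / total_retrieved
= 43 / 88
= 43 / (43 + 45)
= 43/88

43/88


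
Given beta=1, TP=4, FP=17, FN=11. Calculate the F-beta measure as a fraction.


P = TP/(TP+FP) = 4/21 = 4/21
R = TP/(TP+FN) = 4/15 = 4/15
beta^2 = 1^2 = 1
(1 + beta^2) = 2
Numerator = (1+beta^2)*P*R = 32/315
Denominator = beta^2*P + R = 4/21 + 4/15 = 16/35
F_beta = 2/9

2/9


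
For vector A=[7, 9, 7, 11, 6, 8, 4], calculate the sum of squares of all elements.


|A|^2 = sum of squared components
A[0]^2 = 7^2 = 49
A[1]^2 = 9^2 = 81
A[2]^2 = 7^2 = 49
A[3]^2 = 11^2 = 121
A[4]^2 = 6^2 = 36
A[5]^2 = 8^2 = 64
A[6]^2 = 4^2 = 16
Sum = 49 + 81 + 49 + 121 + 36 + 64 + 16 = 416

416


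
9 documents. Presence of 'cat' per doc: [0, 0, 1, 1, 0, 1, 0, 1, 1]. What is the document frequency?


Checking each document for 'cat':
Doc 1: absent
Doc 2: absent
Doc 3: present
Doc 4: present
Doc 5: absent
Doc 6: present
Doc 7: absent
Doc 8: present
Doc 9: present
df = sum of presences = 0 + 0 + 1 + 1 + 0 + 1 + 0 + 1 + 1 = 5

5


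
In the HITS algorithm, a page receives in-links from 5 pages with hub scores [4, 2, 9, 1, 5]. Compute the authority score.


Authority = sum of hub scores of in-linkers
In-link 1: hub score = 4
In-link 2: hub score = 2
In-link 3: hub score = 9
In-link 4: hub score = 1
In-link 5: hub score = 5
Authority = 4 + 2 + 9 + 1 + 5 = 21

21


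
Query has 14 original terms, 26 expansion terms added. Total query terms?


Original terms: 14
Expansion terms: 26
Total = 14 + 26 = 40

40


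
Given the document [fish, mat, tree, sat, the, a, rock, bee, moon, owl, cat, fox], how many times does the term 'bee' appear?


Document has 12 words
Scanning for 'bee':
Found at positions: [7]
Count = 1

1


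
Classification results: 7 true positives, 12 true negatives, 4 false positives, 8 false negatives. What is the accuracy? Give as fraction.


Accuracy = (TP + TN) / (TP + TN + FP + FN)
TP + TN = 7 + 12 = 19
Total = 7 + 12 + 4 + 8 = 31
Accuracy = 19 / 31 = 19/31

19/31


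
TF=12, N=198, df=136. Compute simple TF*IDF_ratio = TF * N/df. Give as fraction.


TF * (N/df)
= 12 * (198/136)
= 12 * 99/68
= 297/17

297/17


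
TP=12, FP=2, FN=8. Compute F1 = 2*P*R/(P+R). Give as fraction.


F1 = 2 * P * R / (P + R)
P = TP/(TP+FP) = 12/14 = 6/7
R = TP/(TP+FN) = 12/20 = 3/5
2 * P * R = 2 * 6/7 * 3/5 = 36/35
P + R = 6/7 + 3/5 = 51/35
F1 = 36/35 / 51/35 = 12/17

12/17


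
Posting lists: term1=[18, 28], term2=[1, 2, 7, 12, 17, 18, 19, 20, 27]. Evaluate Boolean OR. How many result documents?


Boolean OR: find union of posting lists
term1 docs: [18, 28]
term2 docs: [1, 2, 7, 12, 17, 18, 19, 20, 27]
Union: [1, 2, 7, 12, 17, 18, 19, 20, 27, 28]
|union| = 10

10


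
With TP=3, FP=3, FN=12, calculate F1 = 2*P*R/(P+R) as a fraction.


F1 = 2 * P * R / (P + R)
P = TP/(TP+FP) = 3/6 = 1/2
R = TP/(TP+FN) = 3/15 = 1/5
2 * P * R = 2 * 1/2 * 1/5 = 1/5
P + R = 1/2 + 1/5 = 7/10
F1 = 1/5 / 7/10 = 2/7

2/7


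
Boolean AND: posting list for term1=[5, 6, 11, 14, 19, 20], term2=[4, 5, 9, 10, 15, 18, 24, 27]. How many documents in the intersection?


Boolean AND: find intersection of posting lists
term1 docs: [5, 6, 11, 14, 19, 20]
term2 docs: [4, 5, 9, 10, 15, 18, 24, 27]
Intersection: [5]
|intersection| = 1

1
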